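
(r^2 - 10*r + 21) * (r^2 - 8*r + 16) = r^4 - 18*r^3 + 117*r^2 - 328*r + 336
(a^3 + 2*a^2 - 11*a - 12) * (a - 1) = a^4 + a^3 - 13*a^2 - a + 12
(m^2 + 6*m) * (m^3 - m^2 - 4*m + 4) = m^5 + 5*m^4 - 10*m^3 - 20*m^2 + 24*m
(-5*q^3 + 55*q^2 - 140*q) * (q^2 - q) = -5*q^5 + 60*q^4 - 195*q^3 + 140*q^2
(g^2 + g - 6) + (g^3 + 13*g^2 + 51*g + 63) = g^3 + 14*g^2 + 52*g + 57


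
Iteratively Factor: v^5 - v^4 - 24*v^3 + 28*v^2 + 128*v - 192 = (v + 3)*(v^4 - 4*v^3 - 12*v^2 + 64*v - 64) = (v - 2)*(v + 3)*(v^3 - 2*v^2 - 16*v + 32) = (v - 2)^2*(v + 3)*(v^2 - 16) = (v - 4)*(v - 2)^2*(v + 3)*(v + 4)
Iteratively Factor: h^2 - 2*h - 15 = (h + 3)*(h - 5)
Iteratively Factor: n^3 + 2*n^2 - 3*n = (n)*(n^2 + 2*n - 3) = n*(n - 1)*(n + 3)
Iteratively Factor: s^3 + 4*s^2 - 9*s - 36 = (s - 3)*(s^2 + 7*s + 12) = (s - 3)*(s + 3)*(s + 4)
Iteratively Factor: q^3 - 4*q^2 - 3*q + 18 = (q - 3)*(q^2 - q - 6) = (q - 3)^2*(q + 2)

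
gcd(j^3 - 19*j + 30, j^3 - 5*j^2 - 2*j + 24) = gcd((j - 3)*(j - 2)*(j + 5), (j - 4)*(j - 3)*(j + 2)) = j - 3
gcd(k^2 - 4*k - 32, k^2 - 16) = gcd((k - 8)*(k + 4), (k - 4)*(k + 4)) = k + 4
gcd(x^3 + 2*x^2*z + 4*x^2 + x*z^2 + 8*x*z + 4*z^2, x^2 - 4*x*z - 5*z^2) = x + z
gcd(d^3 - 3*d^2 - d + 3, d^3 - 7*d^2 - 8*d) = d + 1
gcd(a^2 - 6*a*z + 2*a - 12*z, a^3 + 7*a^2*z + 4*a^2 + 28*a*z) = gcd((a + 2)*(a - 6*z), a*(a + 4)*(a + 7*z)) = 1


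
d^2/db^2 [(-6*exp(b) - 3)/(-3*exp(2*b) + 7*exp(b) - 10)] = (54*exp(4*b) + 234*exp(3*b) - 1269*exp(2*b) + 207*exp(b) + 810)*exp(b)/(27*exp(6*b) - 189*exp(5*b) + 711*exp(4*b) - 1603*exp(3*b) + 2370*exp(2*b) - 2100*exp(b) + 1000)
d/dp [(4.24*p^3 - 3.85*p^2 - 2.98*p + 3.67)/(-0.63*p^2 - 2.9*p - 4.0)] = (-2.6712*p^4 - 24.592*p^3 - 41.5924*p^2 + 35.4242*p + 22.563)/(0.3969*p^4 + 3.654*p^3 + 13.45*p^2 + 23.2*p + 16.0)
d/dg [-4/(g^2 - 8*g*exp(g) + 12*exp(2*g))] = 8*(-4*g*exp(g) + g + 12*exp(2*g) - 4*exp(g))/(g^2 - 8*g*exp(g) + 12*exp(2*g))^2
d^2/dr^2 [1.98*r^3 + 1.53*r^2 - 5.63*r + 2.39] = 11.88*r + 3.06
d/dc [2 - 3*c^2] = -6*c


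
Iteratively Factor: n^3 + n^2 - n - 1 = (n + 1)*(n^2 - 1) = (n - 1)*(n + 1)*(n + 1)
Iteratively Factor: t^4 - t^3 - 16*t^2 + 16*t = (t - 1)*(t^3 - 16*t) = (t - 4)*(t - 1)*(t^2 + 4*t) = t*(t - 4)*(t - 1)*(t + 4)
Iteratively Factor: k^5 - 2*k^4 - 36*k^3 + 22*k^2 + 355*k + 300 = (k - 5)*(k^4 + 3*k^3 - 21*k^2 - 83*k - 60) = (k - 5)^2*(k^3 + 8*k^2 + 19*k + 12) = (k - 5)^2*(k + 4)*(k^2 + 4*k + 3) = (k - 5)^2*(k + 3)*(k + 4)*(k + 1)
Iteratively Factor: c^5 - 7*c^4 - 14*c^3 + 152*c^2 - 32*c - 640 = (c + 4)*(c^4 - 11*c^3 + 30*c^2 + 32*c - 160) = (c - 4)*(c + 4)*(c^3 - 7*c^2 + 2*c + 40) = (c - 4)*(c + 2)*(c + 4)*(c^2 - 9*c + 20) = (c - 5)*(c - 4)*(c + 2)*(c + 4)*(c - 4)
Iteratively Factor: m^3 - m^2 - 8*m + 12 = (m - 2)*(m^2 + m - 6) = (m - 2)^2*(m + 3)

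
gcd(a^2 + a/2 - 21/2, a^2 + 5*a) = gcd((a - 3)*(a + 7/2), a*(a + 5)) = 1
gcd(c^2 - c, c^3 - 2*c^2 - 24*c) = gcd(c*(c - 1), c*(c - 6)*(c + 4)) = c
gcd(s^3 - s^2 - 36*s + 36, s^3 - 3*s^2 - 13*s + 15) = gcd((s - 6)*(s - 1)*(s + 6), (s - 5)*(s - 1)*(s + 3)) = s - 1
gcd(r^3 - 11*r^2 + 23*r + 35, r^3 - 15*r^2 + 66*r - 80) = r - 5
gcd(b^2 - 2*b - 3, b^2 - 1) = b + 1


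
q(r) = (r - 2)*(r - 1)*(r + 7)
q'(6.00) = 137.00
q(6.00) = 260.00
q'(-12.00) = 317.00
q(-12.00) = -910.00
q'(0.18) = -17.46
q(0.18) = 10.72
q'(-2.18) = -22.18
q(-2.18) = 64.07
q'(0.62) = -12.89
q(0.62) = 4.00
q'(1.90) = 7.03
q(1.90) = -0.80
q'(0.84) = -10.16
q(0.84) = 1.46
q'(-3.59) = -9.06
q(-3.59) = 87.49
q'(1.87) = 6.45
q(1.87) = -1.00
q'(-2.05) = -22.79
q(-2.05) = 61.14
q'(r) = (r - 2)*(r - 1) + (r - 2)*(r + 7) + (r - 1)*(r + 7) = 3*r^2 + 8*r - 19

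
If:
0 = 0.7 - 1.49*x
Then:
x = 0.47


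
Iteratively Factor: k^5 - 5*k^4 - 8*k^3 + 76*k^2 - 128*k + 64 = (k - 1)*(k^4 - 4*k^3 - 12*k^2 + 64*k - 64) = (k - 2)*(k - 1)*(k^3 - 2*k^2 - 16*k + 32) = (k - 2)^2*(k - 1)*(k^2 - 16) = (k - 4)*(k - 2)^2*(k - 1)*(k + 4)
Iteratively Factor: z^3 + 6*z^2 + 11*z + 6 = (z + 2)*(z^2 + 4*z + 3) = (z + 1)*(z + 2)*(z + 3)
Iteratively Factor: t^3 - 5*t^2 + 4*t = (t - 1)*(t^2 - 4*t) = t*(t - 1)*(t - 4)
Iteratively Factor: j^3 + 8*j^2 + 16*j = (j + 4)*(j^2 + 4*j) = j*(j + 4)*(j + 4)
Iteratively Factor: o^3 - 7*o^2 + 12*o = (o - 4)*(o^2 - 3*o) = (o - 4)*(o - 3)*(o)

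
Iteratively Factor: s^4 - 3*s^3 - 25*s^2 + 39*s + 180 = (s - 5)*(s^3 + 2*s^2 - 15*s - 36) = (s - 5)*(s - 4)*(s^2 + 6*s + 9) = (s - 5)*(s - 4)*(s + 3)*(s + 3)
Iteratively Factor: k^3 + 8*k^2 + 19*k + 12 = (k + 3)*(k^2 + 5*k + 4) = (k + 1)*(k + 3)*(k + 4)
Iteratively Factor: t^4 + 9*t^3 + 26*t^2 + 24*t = (t + 2)*(t^3 + 7*t^2 + 12*t) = t*(t + 2)*(t^2 + 7*t + 12) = t*(t + 2)*(t + 3)*(t + 4)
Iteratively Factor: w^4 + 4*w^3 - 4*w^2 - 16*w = (w - 2)*(w^3 + 6*w^2 + 8*w) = (w - 2)*(w + 2)*(w^2 + 4*w) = (w - 2)*(w + 2)*(w + 4)*(w)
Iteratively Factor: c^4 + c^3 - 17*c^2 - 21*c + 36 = (c + 3)*(c^3 - 2*c^2 - 11*c + 12) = (c - 4)*(c + 3)*(c^2 + 2*c - 3) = (c - 4)*(c + 3)^2*(c - 1)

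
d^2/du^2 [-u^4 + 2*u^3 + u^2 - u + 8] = -12*u^2 + 12*u + 2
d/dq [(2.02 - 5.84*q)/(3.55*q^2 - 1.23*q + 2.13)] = (20.732*q^2 - 14.342*q - 9.9546)/(12.6025*q^4 - 8.733*q^3 + 16.6359*q^2 - 5.2398*q + 4.5369)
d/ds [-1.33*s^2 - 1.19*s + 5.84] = -2.66*s - 1.19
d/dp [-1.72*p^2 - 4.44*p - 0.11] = -3.44*p - 4.44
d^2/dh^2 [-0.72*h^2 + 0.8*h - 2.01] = -1.44000000000000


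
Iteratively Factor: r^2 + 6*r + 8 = (r + 4)*(r + 2)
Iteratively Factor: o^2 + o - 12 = (o - 3)*(o + 4)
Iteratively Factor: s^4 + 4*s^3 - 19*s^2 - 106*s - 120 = (s + 2)*(s^3 + 2*s^2 - 23*s - 60) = (s - 5)*(s + 2)*(s^2 + 7*s + 12) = (s - 5)*(s + 2)*(s + 4)*(s + 3)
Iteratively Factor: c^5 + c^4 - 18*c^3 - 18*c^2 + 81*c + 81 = (c + 3)*(c^4 - 2*c^3 - 12*c^2 + 18*c + 27) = (c - 3)*(c + 3)*(c^3 + c^2 - 9*c - 9) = (c - 3)^2*(c + 3)*(c^2 + 4*c + 3) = (c - 3)^2*(c + 1)*(c + 3)*(c + 3)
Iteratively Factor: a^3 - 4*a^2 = (a)*(a^2 - 4*a) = a*(a - 4)*(a)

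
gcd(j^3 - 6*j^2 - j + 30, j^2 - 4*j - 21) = 1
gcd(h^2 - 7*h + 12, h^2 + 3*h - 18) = h - 3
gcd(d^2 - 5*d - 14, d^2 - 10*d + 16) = 1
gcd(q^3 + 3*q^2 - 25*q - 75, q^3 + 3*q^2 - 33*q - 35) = q - 5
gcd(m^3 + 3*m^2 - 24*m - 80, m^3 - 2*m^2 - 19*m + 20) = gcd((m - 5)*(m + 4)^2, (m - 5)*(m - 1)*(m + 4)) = m^2 - m - 20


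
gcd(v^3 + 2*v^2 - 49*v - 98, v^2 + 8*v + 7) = v + 7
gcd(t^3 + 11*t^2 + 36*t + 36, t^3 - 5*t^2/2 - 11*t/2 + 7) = t + 2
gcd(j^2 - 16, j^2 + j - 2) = 1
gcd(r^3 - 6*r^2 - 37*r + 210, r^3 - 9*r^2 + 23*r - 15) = r - 5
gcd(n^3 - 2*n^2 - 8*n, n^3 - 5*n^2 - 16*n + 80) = n - 4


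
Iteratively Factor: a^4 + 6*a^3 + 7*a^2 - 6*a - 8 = (a + 4)*(a^3 + 2*a^2 - a - 2) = (a + 1)*(a + 4)*(a^2 + a - 2) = (a + 1)*(a + 2)*(a + 4)*(a - 1)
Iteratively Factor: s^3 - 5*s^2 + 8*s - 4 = (s - 2)*(s^2 - 3*s + 2) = (s - 2)^2*(s - 1)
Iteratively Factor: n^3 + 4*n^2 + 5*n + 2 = (n + 2)*(n^2 + 2*n + 1) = (n + 1)*(n + 2)*(n + 1)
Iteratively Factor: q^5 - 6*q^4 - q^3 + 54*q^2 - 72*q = (q)*(q^4 - 6*q^3 - q^2 + 54*q - 72) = q*(q - 4)*(q^3 - 2*q^2 - 9*q + 18) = q*(q - 4)*(q + 3)*(q^2 - 5*q + 6) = q*(q - 4)*(q - 3)*(q + 3)*(q - 2)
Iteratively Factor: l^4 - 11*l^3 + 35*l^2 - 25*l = (l - 5)*(l^3 - 6*l^2 + 5*l) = (l - 5)*(l - 1)*(l^2 - 5*l) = (l - 5)^2*(l - 1)*(l)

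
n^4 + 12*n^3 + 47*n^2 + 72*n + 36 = (n + 1)*(n + 2)*(n + 3)*(n + 6)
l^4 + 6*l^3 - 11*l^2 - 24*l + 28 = (l - 2)*(l - 1)*(l + 2)*(l + 7)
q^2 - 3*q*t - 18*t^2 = (q - 6*t)*(q + 3*t)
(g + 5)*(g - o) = g^2 - g*o + 5*g - 5*o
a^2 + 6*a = a*(a + 6)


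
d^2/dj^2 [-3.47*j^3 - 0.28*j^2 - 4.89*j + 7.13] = -20.82*j - 0.56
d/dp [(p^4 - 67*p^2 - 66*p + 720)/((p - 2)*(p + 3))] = (2*p^5 + 3*p^4 - 24*p^3 - p^2 - 636*p - 324)/(p^4 + 2*p^3 - 11*p^2 - 12*p + 36)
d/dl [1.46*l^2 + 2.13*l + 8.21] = 2.92*l + 2.13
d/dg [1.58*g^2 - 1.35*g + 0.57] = 3.16*g - 1.35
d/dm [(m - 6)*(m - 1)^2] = (m - 1)*(3*m - 13)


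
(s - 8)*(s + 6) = s^2 - 2*s - 48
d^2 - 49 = (d - 7)*(d + 7)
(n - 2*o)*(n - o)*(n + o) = n^3 - 2*n^2*o - n*o^2 + 2*o^3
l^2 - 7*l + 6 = (l - 6)*(l - 1)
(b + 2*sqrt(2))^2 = b^2 + 4*sqrt(2)*b + 8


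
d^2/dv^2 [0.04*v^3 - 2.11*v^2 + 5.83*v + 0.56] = 0.24*v - 4.22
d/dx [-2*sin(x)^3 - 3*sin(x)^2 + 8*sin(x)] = 2*(-3*sin(x)^2 - 3*sin(x) + 4)*cos(x)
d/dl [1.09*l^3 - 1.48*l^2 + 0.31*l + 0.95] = 3.27*l^2 - 2.96*l + 0.31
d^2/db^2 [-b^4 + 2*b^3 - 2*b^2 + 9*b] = -12*b^2 + 12*b - 4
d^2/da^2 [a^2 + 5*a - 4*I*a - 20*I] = 2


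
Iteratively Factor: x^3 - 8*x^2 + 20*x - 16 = (x - 2)*(x^2 - 6*x + 8) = (x - 2)^2*(x - 4)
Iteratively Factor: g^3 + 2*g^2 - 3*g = (g + 3)*(g^2 - g) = (g - 1)*(g + 3)*(g)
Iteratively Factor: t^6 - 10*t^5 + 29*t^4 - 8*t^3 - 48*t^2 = (t - 4)*(t^5 - 6*t^4 + 5*t^3 + 12*t^2) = (t - 4)*(t + 1)*(t^4 - 7*t^3 + 12*t^2) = t*(t - 4)*(t + 1)*(t^3 - 7*t^2 + 12*t) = t^2*(t - 4)*(t + 1)*(t^2 - 7*t + 12) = t^2*(t - 4)^2*(t + 1)*(t - 3)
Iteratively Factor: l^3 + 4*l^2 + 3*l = (l)*(l^2 + 4*l + 3) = l*(l + 1)*(l + 3)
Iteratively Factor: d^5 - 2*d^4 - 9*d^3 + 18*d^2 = (d - 3)*(d^4 + d^3 - 6*d^2) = d*(d - 3)*(d^3 + d^2 - 6*d) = d*(d - 3)*(d - 2)*(d^2 + 3*d) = d*(d - 3)*(d - 2)*(d + 3)*(d)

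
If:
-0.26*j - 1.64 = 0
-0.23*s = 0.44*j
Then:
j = -6.31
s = 12.07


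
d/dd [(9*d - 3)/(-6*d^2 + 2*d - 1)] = 3*(18*d^2 - 12*d - 1)/(36*d^4 - 24*d^3 + 16*d^2 - 4*d + 1)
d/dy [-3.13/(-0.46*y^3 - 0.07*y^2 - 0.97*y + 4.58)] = (-4.3194*y^2 - 0.4382*y - 3.0361)/(0.46*y^3 + 0.07*y^2 + 0.97*y - 4.58)^2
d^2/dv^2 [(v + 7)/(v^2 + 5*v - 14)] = 2/(v^3 - 6*v^2 + 12*v - 8)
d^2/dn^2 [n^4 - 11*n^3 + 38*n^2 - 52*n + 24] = 12*n^2 - 66*n + 76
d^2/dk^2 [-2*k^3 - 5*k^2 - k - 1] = -12*k - 10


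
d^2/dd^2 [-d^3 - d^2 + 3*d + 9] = -6*d - 2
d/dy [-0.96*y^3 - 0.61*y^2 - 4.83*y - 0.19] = -2.88*y^2 - 1.22*y - 4.83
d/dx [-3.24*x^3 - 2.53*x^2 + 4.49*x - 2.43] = -9.72*x^2 - 5.06*x + 4.49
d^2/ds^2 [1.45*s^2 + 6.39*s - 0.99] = 2.90000000000000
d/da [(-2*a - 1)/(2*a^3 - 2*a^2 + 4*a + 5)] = 2*(4*a^3 + a^2 - 2*a - 3)/(4*a^6 - 8*a^5 + 20*a^4 + 4*a^3 - 4*a^2 + 40*a + 25)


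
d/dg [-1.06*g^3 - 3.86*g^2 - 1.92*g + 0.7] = -3.18*g^2 - 7.72*g - 1.92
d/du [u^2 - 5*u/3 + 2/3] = 2*u - 5/3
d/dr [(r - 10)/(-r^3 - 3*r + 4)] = (-r^3 - 3*r + 3*(r - 10)*(r^2 + 1) + 4)/(r^3 + 3*r - 4)^2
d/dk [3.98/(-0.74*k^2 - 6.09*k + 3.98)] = (5.8904*k + 24.2382)/(0.74*k^2 + 6.09*k - 3.98)^2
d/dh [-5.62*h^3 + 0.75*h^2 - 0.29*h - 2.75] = -16.86*h^2 + 1.5*h - 0.29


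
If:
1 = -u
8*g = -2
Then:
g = -1/4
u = -1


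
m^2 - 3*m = m*(m - 3)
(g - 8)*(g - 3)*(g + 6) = g^3 - 5*g^2 - 42*g + 144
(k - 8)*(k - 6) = k^2 - 14*k + 48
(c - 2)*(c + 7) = c^2 + 5*c - 14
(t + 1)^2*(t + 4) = t^3 + 6*t^2 + 9*t + 4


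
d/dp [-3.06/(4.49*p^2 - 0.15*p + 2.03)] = (27.4788*p - 0.459)/(4.49*p^2 - 0.15*p + 2.03)^2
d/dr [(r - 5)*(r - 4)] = 2*r - 9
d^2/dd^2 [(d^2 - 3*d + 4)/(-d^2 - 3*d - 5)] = 2*(6*d^3 + 3*d^2 - 81*d - 86)/(d^6 + 9*d^5 + 42*d^4 + 117*d^3 + 210*d^2 + 225*d + 125)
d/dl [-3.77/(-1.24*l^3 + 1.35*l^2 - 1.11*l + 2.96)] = (-14.0244*l^2 + 10.179*l - 4.1847)/(1.24*l^3 - 1.35*l^2 + 1.11*l - 2.96)^2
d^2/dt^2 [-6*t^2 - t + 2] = -12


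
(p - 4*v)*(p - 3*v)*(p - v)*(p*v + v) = p^4*v - 8*p^3*v^2 + p^3*v + 19*p^2*v^3 - 8*p^2*v^2 - 12*p*v^4 + 19*p*v^3 - 12*v^4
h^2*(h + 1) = h^3 + h^2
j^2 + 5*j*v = j*(j + 5*v)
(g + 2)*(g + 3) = g^2 + 5*g + 6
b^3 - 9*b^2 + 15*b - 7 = (b - 7)*(b - 1)^2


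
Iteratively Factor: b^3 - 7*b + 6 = (b + 3)*(b^2 - 3*b + 2) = (b - 1)*(b + 3)*(b - 2)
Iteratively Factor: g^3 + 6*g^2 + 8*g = (g + 2)*(g^2 + 4*g) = g*(g + 2)*(g + 4)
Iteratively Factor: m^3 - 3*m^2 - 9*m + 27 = (m - 3)*(m^2 - 9) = (m - 3)*(m + 3)*(m - 3)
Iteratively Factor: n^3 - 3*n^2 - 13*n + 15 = (n + 3)*(n^2 - 6*n + 5) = (n - 5)*(n + 3)*(n - 1)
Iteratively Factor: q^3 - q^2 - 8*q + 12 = (q - 2)*(q^2 + q - 6) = (q - 2)*(q + 3)*(q - 2)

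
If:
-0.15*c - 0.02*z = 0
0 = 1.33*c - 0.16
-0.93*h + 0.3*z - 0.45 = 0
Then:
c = 0.12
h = -0.77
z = -0.90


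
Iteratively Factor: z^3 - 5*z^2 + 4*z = (z - 4)*(z^2 - z) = (z - 4)*(z - 1)*(z)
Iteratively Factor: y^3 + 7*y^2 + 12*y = (y)*(y^2 + 7*y + 12) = y*(y + 4)*(y + 3)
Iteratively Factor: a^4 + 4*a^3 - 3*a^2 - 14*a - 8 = (a - 2)*(a^3 + 6*a^2 + 9*a + 4) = (a - 2)*(a + 1)*(a^2 + 5*a + 4) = (a - 2)*(a + 1)^2*(a + 4)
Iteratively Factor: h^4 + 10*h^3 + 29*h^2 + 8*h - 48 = (h + 4)*(h^3 + 6*h^2 + 5*h - 12) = (h + 4)^2*(h^2 + 2*h - 3) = (h + 3)*(h + 4)^2*(h - 1)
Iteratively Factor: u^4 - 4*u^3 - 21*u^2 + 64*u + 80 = (u - 5)*(u^3 + u^2 - 16*u - 16) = (u - 5)*(u + 4)*(u^2 - 3*u - 4) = (u - 5)*(u + 1)*(u + 4)*(u - 4)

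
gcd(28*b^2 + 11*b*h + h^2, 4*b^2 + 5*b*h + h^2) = 4*b + h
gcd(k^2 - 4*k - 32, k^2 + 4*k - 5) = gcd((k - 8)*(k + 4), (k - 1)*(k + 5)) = 1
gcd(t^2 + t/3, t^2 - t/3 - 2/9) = t + 1/3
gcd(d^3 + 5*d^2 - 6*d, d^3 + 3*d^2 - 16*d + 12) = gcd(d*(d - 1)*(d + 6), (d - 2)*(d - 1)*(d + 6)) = d^2 + 5*d - 6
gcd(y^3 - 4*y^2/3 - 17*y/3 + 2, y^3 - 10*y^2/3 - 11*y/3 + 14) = y^2 - y - 6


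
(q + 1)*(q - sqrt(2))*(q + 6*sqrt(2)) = q^3 + q^2 + 5*sqrt(2)*q^2 - 12*q + 5*sqrt(2)*q - 12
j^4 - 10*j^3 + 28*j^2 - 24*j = j*(j - 6)*(j - 2)^2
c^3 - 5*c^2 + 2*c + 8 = (c - 4)*(c - 2)*(c + 1)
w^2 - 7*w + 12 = (w - 4)*(w - 3)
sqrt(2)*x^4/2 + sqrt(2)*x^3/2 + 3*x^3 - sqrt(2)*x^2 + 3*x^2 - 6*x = x*(x - 1)*(x + 3*sqrt(2))*(sqrt(2)*x/2 + sqrt(2))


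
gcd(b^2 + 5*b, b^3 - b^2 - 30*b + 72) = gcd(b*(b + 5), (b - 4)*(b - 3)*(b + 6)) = 1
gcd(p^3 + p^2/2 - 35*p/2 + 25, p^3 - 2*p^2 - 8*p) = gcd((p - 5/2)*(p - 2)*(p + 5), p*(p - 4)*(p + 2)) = 1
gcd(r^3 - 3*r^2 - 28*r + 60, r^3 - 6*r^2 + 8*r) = r - 2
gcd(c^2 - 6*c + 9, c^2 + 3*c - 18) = c - 3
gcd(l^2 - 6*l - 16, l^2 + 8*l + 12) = l + 2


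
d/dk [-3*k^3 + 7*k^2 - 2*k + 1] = -9*k^2 + 14*k - 2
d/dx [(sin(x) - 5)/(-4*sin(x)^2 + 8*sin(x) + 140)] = (sin(x)^2 - 10*sin(x) + 45)*cos(x)/(4*(sin(x) - 7)^2*(sin(x) + 5)^2)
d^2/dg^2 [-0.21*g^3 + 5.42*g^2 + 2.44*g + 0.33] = 10.84 - 1.26*g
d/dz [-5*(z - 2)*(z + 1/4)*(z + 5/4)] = -15*z^2 + 5*z + 215/16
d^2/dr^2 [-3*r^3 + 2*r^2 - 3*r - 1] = 4 - 18*r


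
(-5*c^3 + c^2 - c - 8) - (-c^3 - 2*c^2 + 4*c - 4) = -4*c^3 + 3*c^2 - 5*c - 4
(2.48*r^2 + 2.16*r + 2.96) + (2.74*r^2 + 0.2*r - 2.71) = 5.22*r^2 + 2.36*r + 0.25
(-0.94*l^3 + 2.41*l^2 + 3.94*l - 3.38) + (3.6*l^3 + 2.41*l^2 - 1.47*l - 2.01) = 2.66*l^3 + 4.82*l^2 + 2.47*l - 5.39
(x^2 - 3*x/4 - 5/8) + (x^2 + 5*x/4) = 2*x^2 + x/2 - 5/8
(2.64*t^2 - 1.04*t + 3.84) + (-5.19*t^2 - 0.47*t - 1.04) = -2.55*t^2 - 1.51*t + 2.8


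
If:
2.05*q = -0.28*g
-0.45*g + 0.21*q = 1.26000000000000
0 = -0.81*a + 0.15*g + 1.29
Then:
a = 1.11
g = -2.63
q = 0.36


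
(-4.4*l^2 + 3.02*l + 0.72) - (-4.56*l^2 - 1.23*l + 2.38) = 0.159999999999999*l^2 + 4.25*l - 1.66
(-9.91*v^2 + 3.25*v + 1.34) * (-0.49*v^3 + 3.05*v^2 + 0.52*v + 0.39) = 4.8559*v^5 - 31.818*v^4 + 4.1027*v^3 + 1.9121*v^2 + 1.9643*v + 0.5226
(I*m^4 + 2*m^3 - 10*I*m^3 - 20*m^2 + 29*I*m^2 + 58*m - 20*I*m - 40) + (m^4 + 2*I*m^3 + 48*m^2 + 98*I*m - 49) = m^4 + I*m^4 + 2*m^3 - 8*I*m^3 + 28*m^2 + 29*I*m^2 + 58*m + 78*I*m - 89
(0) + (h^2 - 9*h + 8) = h^2 - 9*h + 8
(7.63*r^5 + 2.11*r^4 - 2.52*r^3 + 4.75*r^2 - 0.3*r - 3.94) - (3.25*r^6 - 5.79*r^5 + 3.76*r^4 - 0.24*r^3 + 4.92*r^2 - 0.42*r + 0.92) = -3.25*r^6 + 13.42*r^5 - 1.65*r^4 - 2.28*r^3 - 0.17*r^2 + 0.12*r - 4.86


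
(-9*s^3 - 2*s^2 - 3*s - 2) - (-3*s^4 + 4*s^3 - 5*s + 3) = 3*s^4 - 13*s^3 - 2*s^2 + 2*s - 5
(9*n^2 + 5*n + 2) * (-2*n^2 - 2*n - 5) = -18*n^4 - 28*n^3 - 59*n^2 - 29*n - 10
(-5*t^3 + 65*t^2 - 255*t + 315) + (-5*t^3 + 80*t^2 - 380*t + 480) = -10*t^3 + 145*t^2 - 635*t + 795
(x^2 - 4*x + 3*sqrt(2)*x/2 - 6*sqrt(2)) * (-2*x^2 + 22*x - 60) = -2*x^4 - 3*sqrt(2)*x^3 + 30*x^3 - 148*x^2 + 45*sqrt(2)*x^2 - 222*sqrt(2)*x + 240*x + 360*sqrt(2)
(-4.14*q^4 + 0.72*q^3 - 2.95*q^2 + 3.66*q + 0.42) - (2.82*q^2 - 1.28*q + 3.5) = -4.14*q^4 + 0.72*q^3 - 5.77*q^2 + 4.94*q - 3.08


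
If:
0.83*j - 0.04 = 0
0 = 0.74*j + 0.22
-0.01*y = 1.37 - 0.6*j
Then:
No Solution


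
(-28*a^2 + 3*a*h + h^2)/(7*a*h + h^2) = (-4*a + h)/h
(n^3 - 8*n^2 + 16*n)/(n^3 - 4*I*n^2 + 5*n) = (n^2 - 8*n + 16)/(n^2 - 4*I*n + 5)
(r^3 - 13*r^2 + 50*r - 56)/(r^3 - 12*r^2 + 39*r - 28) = (r - 2)/(r - 1)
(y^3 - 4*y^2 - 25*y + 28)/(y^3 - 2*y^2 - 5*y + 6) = (y^2 - 3*y - 28)/(y^2 - y - 6)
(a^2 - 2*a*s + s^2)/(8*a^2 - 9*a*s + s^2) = (-a + s)/(-8*a + s)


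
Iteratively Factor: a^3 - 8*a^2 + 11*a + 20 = (a + 1)*(a^2 - 9*a + 20) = (a - 5)*(a + 1)*(a - 4)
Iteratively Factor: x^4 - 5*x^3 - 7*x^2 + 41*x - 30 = (x - 2)*(x^3 - 3*x^2 - 13*x + 15) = (x - 5)*(x - 2)*(x^2 + 2*x - 3) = (x - 5)*(x - 2)*(x - 1)*(x + 3)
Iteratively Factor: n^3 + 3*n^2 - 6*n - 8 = (n - 2)*(n^2 + 5*n + 4) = (n - 2)*(n + 4)*(n + 1)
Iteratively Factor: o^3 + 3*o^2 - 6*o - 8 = (o + 4)*(o^2 - o - 2) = (o - 2)*(o + 4)*(o + 1)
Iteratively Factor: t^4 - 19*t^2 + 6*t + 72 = (t - 3)*(t^3 + 3*t^2 - 10*t - 24) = (t - 3)*(t + 4)*(t^2 - t - 6) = (t - 3)^2*(t + 4)*(t + 2)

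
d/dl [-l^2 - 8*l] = -2*l - 8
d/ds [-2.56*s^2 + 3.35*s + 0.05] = 3.35 - 5.12*s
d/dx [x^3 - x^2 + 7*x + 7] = 3*x^2 - 2*x + 7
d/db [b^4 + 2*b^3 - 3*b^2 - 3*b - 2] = 4*b^3 + 6*b^2 - 6*b - 3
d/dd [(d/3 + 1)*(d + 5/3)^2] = (3*d + 5)*(9*d + 23)/27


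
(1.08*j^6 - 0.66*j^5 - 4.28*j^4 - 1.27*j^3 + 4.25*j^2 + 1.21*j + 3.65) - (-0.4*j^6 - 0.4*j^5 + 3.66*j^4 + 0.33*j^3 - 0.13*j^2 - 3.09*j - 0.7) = 1.48*j^6 - 0.26*j^5 - 7.94*j^4 - 1.6*j^3 + 4.38*j^2 + 4.3*j + 4.35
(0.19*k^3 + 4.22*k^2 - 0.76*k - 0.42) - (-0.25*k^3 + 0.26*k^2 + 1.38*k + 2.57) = 0.44*k^3 + 3.96*k^2 - 2.14*k - 2.99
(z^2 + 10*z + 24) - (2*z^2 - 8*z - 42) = -z^2 + 18*z + 66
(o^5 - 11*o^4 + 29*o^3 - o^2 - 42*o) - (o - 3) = o^5 - 11*o^4 + 29*o^3 - o^2 - 43*o + 3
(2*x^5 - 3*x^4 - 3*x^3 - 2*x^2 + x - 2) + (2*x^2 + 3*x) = 2*x^5 - 3*x^4 - 3*x^3 + 4*x - 2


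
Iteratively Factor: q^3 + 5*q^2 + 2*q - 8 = (q + 2)*(q^2 + 3*q - 4) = (q + 2)*(q + 4)*(q - 1)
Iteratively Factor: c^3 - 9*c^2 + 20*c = (c)*(c^2 - 9*c + 20) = c*(c - 4)*(c - 5)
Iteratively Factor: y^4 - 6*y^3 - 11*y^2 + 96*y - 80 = (y + 4)*(y^3 - 10*y^2 + 29*y - 20) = (y - 4)*(y + 4)*(y^2 - 6*y + 5) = (y - 5)*(y - 4)*(y + 4)*(y - 1)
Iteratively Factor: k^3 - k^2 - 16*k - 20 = (k + 2)*(k^2 - 3*k - 10) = (k - 5)*(k + 2)*(k + 2)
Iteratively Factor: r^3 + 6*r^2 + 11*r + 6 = (r + 3)*(r^2 + 3*r + 2) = (r + 2)*(r + 3)*(r + 1)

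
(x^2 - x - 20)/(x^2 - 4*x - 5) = (x + 4)/(x + 1)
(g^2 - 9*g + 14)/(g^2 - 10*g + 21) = (g - 2)/(g - 3)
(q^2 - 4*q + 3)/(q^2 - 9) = (q - 1)/(q + 3)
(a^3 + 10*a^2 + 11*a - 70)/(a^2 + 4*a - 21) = (a^2 + 3*a - 10)/(a - 3)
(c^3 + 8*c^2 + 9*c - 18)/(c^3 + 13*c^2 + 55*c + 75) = (c^2 + 5*c - 6)/(c^2 + 10*c + 25)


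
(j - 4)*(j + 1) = j^2 - 3*j - 4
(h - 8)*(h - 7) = h^2 - 15*h + 56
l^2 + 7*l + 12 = (l + 3)*(l + 4)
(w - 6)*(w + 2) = w^2 - 4*w - 12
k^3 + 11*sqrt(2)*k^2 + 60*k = k*(k + 5*sqrt(2))*(k + 6*sqrt(2))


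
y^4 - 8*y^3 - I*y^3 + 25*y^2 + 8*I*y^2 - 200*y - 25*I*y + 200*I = (y - 8)*(y - 5*I)*(y - I)*(y + 5*I)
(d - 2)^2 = d^2 - 4*d + 4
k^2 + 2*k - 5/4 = (k - 1/2)*(k + 5/2)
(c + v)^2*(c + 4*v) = c^3 + 6*c^2*v + 9*c*v^2 + 4*v^3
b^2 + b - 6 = (b - 2)*(b + 3)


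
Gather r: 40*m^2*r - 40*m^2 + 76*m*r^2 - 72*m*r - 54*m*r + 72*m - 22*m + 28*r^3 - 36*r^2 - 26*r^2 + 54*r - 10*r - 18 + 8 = -40*m^2 + 50*m + 28*r^3 + r^2*(76*m - 62) + r*(40*m^2 - 126*m + 44) - 10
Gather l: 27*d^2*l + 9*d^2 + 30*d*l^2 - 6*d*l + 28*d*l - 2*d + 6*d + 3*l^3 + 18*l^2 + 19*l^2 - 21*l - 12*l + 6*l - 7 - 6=9*d^2 + 4*d + 3*l^3 + l^2*(30*d + 37) + l*(27*d^2 + 22*d - 27) - 13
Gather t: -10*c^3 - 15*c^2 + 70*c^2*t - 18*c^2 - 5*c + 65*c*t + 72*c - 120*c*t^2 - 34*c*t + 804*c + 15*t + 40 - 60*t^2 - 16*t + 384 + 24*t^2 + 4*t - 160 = -10*c^3 - 33*c^2 + 871*c + t^2*(-120*c - 36) + t*(70*c^2 + 31*c + 3) + 264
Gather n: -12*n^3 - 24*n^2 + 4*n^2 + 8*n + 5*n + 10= -12*n^3 - 20*n^2 + 13*n + 10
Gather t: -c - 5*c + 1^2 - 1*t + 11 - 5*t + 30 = -6*c - 6*t + 42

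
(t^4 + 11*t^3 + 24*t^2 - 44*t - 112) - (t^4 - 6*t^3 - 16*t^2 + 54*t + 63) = 17*t^3 + 40*t^2 - 98*t - 175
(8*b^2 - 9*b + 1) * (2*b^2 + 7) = 16*b^4 - 18*b^3 + 58*b^2 - 63*b + 7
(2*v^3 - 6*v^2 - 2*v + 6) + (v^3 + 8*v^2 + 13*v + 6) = 3*v^3 + 2*v^2 + 11*v + 12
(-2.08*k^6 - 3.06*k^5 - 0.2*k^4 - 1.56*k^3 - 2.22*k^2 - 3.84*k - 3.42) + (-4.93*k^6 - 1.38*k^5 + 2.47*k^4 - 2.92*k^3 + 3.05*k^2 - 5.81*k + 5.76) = -7.01*k^6 - 4.44*k^5 + 2.27*k^4 - 4.48*k^3 + 0.83*k^2 - 9.65*k + 2.34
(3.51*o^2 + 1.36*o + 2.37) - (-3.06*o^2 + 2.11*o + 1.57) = 6.57*o^2 - 0.75*o + 0.8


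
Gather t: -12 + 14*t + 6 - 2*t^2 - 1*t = -2*t^2 + 13*t - 6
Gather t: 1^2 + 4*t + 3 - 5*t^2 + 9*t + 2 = -5*t^2 + 13*t + 6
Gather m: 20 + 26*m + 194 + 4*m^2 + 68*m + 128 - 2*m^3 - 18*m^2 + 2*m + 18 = -2*m^3 - 14*m^2 + 96*m + 360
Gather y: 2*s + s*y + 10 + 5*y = 2*s + y*(s + 5) + 10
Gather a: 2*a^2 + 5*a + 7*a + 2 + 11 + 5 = 2*a^2 + 12*a + 18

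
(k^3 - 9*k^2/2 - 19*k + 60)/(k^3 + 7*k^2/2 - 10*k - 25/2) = (k^2 - 2*k - 24)/(k^2 + 6*k + 5)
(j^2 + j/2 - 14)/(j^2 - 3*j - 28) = (j - 7/2)/(j - 7)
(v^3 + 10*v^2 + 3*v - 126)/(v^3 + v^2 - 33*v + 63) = (v + 6)/(v - 3)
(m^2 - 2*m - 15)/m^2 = 1 - 2/m - 15/m^2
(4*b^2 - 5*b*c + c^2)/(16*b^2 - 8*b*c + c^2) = (b - c)/(4*b - c)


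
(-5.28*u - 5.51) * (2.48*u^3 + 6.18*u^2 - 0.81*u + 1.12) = -13.0944*u^4 - 46.2952*u^3 - 29.775*u^2 - 1.4505*u - 6.1712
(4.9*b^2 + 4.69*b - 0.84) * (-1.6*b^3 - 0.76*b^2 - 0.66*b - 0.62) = -7.84*b^5 - 11.228*b^4 - 5.4544*b^3 - 5.495*b^2 - 2.3534*b + 0.5208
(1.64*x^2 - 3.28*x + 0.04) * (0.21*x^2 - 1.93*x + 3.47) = 0.3444*x^4 - 3.854*x^3 + 12.0296*x^2 - 11.4588*x + 0.1388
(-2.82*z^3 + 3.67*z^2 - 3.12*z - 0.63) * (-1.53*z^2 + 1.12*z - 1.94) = 4.3146*z^5 - 8.7735*z^4 + 14.3548*z^3 - 9.6503*z^2 + 5.3472*z + 1.2222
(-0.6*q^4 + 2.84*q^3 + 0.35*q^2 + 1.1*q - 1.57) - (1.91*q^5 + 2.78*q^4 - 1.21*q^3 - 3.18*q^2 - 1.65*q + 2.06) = -1.91*q^5 - 3.38*q^4 + 4.05*q^3 + 3.53*q^2 + 2.75*q - 3.63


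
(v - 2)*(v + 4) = v^2 + 2*v - 8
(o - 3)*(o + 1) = o^2 - 2*o - 3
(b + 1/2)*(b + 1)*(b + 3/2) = b^3 + 3*b^2 + 11*b/4 + 3/4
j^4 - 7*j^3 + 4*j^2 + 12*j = j*(j - 6)*(j - 2)*(j + 1)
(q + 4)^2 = q^2 + 8*q + 16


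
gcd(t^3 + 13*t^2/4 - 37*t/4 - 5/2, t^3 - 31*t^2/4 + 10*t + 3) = t^2 - 7*t/4 - 1/2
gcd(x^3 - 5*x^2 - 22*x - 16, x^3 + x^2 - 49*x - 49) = x + 1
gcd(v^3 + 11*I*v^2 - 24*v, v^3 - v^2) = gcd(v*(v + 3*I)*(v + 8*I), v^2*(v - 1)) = v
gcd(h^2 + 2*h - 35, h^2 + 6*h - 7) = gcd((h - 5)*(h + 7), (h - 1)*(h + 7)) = h + 7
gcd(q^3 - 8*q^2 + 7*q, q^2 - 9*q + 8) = q - 1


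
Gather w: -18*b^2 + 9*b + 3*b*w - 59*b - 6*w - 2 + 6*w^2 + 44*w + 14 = -18*b^2 - 50*b + 6*w^2 + w*(3*b + 38) + 12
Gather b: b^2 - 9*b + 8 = b^2 - 9*b + 8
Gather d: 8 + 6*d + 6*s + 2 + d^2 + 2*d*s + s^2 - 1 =d^2 + d*(2*s + 6) + s^2 + 6*s + 9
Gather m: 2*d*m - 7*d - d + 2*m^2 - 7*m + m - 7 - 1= -8*d + 2*m^2 + m*(2*d - 6) - 8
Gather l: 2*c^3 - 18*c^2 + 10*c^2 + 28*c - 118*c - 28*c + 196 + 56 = 2*c^3 - 8*c^2 - 118*c + 252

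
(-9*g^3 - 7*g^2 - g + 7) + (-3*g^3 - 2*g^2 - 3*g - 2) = -12*g^3 - 9*g^2 - 4*g + 5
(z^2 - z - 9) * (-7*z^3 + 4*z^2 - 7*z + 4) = -7*z^5 + 11*z^4 + 52*z^3 - 25*z^2 + 59*z - 36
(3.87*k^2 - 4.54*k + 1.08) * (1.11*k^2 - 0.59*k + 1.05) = 4.2957*k^4 - 7.3227*k^3 + 7.9409*k^2 - 5.4042*k + 1.134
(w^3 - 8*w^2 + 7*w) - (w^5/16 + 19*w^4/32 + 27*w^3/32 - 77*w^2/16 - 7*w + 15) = -w^5/16 - 19*w^4/32 + 5*w^3/32 - 51*w^2/16 + 14*w - 15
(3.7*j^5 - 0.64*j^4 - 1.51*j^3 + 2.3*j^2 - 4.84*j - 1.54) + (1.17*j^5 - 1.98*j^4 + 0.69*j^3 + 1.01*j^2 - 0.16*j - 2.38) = 4.87*j^5 - 2.62*j^4 - 0.82*j^3 + 3.31*j^2 - 5.0*j - 3.92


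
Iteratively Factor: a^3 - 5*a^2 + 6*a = (a)*(a^2 - 5*a + 6) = a*(a - 2)*(a - 3)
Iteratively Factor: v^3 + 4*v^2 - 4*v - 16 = (v - 2)*(v^2 + 6*v + 8) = (v - 2)*(v + 2)*(v + 4)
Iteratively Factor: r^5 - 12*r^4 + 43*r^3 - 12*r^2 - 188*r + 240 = (r + 2)*(r^4 - 14*r^3 + 71*r^2 - 154*r + 120) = (r - 5)*(r + 2)*(r^3 - 9*r^2 + 26*r - 24) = (r - 5)*(r - 3)*(r + 2)*(r^2 - 6*r + 8) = (r - 5)*(r - 4)*(r - 3)*(r + 2)*(r - 2)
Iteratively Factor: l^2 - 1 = (l - 1)*(l + 1)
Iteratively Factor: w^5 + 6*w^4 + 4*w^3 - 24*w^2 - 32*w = (w)*(w^4 + 6*w^3 + 4*w^2 - 24*w - 32) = w*(w + 2)*(w^3 + 4*w^2 - 4*w - 16) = w*(w - 2)*(w + 2)*(w^2 + 6*w + 8) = w*(w - 2)*(w + 2)^2*(w + 4)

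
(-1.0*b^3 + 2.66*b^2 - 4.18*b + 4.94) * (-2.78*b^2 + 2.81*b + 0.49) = 2.78*b^5 - 10.2048*b^4 + 18.605*b^3 - 24.1756*b^2 + 11.8332*b + 2.4206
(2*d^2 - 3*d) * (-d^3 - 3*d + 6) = -2*d^5 + 3*d^4 - 6*d^3 + 21*d^2 - 18*d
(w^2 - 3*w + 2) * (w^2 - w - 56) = w^4 - 4*w^3 - 51*w^2 + 166*w - 112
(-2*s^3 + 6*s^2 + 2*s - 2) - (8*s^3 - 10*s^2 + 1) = -10*s^3 + 16*s^2 + 2*s - 3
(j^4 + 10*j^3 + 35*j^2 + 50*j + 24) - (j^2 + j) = j^4 + 10*j^3 + 34*j^2 + 49*j + 24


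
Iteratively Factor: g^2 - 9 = (g - 3)*(g + 3)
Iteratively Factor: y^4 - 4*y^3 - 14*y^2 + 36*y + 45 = (y + 1)*(y^3 - 5*y^2 - 9*y + 45) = (y - 5)*(y + 1)*(y^2 - 9) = (y - 5)*(y + 1)*(y + 3)*(y - 3)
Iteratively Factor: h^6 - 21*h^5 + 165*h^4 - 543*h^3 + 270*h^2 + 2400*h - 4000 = (h - 5)*(h^5 - 16*h^4 + 85*h^3 - 118*h^2 - 320*h + 800) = (h - 5)^2*(h^4 - 11*h^3 + 30*h^2 + 32*h - 160) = (h - 5)^2*(h - 4)*(h^3 - 7*h^2 + 2*h + 40) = (h - 5)^2*(h - 4)*(h + 2)*(h^2 - 9*h + 20) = (h - 5)^3*(h - 4)*(h + 2)*(h - 4)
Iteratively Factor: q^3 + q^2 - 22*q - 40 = (q + 4)*(q^2 - 3*q - 10) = (q - 5)*(q + 4)*(q + 2)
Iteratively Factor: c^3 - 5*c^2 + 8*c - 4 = (c - 1)*(c^2 - 4*c + 4) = (c - 2)*(c - 1)*(c - 2)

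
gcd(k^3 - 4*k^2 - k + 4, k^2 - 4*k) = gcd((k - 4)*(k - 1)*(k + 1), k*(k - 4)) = k - 4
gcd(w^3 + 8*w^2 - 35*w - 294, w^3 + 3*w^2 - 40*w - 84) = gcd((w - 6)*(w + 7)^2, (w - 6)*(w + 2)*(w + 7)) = w^2 + w - 42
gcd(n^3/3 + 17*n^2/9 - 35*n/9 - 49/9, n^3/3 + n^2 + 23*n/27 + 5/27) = n + 1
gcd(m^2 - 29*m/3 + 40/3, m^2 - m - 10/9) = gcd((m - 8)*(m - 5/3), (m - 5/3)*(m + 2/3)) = m - 5/3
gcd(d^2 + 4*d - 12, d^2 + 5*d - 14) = d - 2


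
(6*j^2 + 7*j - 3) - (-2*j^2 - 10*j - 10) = 8*j^2 + 17*j + 7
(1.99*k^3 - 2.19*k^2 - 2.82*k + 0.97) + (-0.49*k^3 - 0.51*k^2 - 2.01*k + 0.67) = 1.5*k^3 - 2.7*k^2 - 4.83*k + 1.64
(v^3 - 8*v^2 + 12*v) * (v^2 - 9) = v^5 - 8*v^4 + 3*v^3 + 72*v^2 - 108*v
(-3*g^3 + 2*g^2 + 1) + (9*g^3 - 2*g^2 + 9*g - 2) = 6*g^3 + 9*g - 1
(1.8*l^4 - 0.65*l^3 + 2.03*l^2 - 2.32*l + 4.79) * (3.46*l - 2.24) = 6.228*l^5 - 6.281*l^4 + 8.4798*l^3 - 12.5744*l^2 + 21.7702*l - 10.7296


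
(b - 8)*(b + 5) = b^2 - 3*b - 40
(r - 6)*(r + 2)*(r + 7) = r^3 + 3*r^2 - 40*r - 84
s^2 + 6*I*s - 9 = (s + 3*I)^2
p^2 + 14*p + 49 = (p + 7)^2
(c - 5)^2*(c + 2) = c^3 - 8*c^2 + 5*c + 50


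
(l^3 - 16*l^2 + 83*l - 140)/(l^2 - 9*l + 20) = l - 7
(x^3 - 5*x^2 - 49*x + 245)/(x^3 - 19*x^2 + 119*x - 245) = (x + 7)/(x - 7)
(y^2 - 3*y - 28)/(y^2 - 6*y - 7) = (y + 4)/(y + 1)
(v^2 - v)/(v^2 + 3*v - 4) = v/(v + 4)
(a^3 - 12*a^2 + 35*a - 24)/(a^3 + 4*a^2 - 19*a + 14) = (a^2 - 11*a + 24)/(a^2 + 5*a - 14)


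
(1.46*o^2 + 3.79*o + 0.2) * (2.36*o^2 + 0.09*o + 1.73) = 3.4456*o^4 + 9.0758*o^3 + 3.3389*o^2 + 6.5747*o + 0.346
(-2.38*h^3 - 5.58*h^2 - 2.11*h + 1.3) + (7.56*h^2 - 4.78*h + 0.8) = -2.38*h^3 + 1.98*h^2 - 6.89*h + 2.1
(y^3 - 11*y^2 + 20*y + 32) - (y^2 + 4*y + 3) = y^3 - 12*y^2 + 16*y + 29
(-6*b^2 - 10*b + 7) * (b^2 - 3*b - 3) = -6*b^4 + 8*b^3 + 55*b^2 + 9*b - 21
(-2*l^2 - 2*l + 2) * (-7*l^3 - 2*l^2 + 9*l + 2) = 14*l^5 + 18*l^4 - 28*l^3 - 26*l^2 + 14*l + 4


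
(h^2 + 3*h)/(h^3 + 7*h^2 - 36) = h/(h^2 + 4*h - 12)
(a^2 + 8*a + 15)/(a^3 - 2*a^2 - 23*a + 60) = (a + 3)/(a^2 - 7*a + 12)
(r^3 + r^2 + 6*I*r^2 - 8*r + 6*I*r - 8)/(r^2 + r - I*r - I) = (r^2 + 6*I*r - 8)/(r - I)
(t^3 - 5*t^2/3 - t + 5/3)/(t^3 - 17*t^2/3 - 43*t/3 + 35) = (t^2 - 1)/(t^2 - 4*t - 21)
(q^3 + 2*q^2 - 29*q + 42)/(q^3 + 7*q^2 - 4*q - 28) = (q - 3)/(q + 2)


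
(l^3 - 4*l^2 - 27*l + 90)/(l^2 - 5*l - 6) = (l^2 + 2*l - 15)/(l + 1)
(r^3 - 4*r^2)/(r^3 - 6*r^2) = (r - 4)/(r - 6)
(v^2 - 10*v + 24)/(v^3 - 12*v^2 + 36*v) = (v - 4)/(v*(v - 6))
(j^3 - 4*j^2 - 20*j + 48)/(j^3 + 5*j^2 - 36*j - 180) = (j^2 + 2*j - 8)/(j^2 + 11*j + 30)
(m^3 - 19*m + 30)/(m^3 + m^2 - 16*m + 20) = (m - 3)/(m - 2)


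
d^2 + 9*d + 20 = (d + 4)*(d + 5)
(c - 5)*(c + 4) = c^2 - c - 20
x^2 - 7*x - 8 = (x - 8)*(x + 1)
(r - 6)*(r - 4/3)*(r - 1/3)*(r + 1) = r^4 - 20*r^3/3 + 25*r^2/9 + 70*r/9 - 8/3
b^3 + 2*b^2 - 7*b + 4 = (b - 1)^2*(b + 4)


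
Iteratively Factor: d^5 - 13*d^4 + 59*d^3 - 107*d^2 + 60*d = (d - 3)*(d^4 - 10*d^3 + 29*d^2 - 20*d) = (d - 5)*(d - 3)*(d^3 - 5*d^2 + 4*d) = d*(d - 5)*(d - 3)*(d^2 - 5*d + 4) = d*(d - 5)*(d - 4)*(d - 3)*(d - 1)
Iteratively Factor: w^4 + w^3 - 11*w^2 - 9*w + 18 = (w - 1)*(w^3 + 2*w^2 - 9*w - 18) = (w - 1)*(w + 2)*(w^2 - 9) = (w - 3)*(w - 1)*(w + 2)*(w + 3)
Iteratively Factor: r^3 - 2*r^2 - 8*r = (r - 4)*(r^2 + 2*r) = (r - 4)*(r + 2)*(r)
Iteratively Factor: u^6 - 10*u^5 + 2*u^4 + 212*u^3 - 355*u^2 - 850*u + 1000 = (u - 1)*(u^5 - 9*u^4 - 7*u^3 + 205*u^2 - 150*u - 1000) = (u - 5)*(u - 1)*(u^4 - 4*u^3 - 27*u^2 + 70*u + 200) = (u - 5)*(u - 1)*(u + 4)*(u^3 - 8*u^2 + 5*u + 50) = (u - 5)^2*(u - 1)*(u + 4)*(u^2 - 3*u - 10) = (u - 5)^3*(u - 1)*(u + 4)*(u + 2)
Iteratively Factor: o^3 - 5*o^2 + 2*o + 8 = (o - 2)*(o^2 - 3*o - 4) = (o - 2)*(o + 1)*(o - 4)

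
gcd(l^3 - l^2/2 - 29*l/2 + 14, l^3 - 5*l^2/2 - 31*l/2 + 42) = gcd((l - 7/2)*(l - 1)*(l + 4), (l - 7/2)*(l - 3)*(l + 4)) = l^2 + l/2 - 14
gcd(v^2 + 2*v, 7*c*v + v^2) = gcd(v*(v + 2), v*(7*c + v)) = v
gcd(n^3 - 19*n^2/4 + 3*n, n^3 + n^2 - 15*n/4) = n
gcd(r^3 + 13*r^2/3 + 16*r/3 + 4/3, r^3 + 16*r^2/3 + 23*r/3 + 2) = r^2 + 7*r/3 + 2/3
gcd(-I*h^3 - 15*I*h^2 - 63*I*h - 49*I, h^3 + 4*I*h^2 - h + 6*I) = 1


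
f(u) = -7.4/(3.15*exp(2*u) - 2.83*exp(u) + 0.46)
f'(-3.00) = -8.67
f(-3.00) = -22.64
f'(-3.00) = -8.67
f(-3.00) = -22.64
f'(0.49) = 5.02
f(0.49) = -1.75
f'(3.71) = 0.00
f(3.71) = -0.00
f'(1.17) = 0.72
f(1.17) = -0.31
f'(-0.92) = -33.55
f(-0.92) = 44.17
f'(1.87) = 0.14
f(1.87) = -0.06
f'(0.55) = 4.12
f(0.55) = -1.47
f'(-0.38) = 1576296.90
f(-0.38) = 3396.77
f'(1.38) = 0.43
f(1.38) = -0.19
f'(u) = -7.4*(-6.3*exp(2*u) + 2.83*exp(u))/(3.15*exp(2*u) - 2.83*exp(u) + 0.46)^2 = (46.62*exp(u) - 20.942)*exp(u)/(3.15*exp(2*u) - 2.83*exp(u) + 0.46)^2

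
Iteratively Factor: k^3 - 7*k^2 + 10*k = (k - 2)*(k^2 - 5*k) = k*(k - 2)*(k - 5)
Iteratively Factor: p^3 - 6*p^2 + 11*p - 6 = (p - 1)*(p^2 - 5*p + 6) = (p - 3)*(p - 1)*(p - 2)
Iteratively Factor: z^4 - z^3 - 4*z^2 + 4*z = (z - 2)*(z^3 + z^2 - 2*z) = (z - 2)*(z + 2)*(z^2 - z) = z*(z - 2)*(z + 2)*(z - 1)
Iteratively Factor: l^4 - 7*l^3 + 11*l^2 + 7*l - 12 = (l - 3)*(l^3 - 4*l^2 - l + 4) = (l - 3)*(l + 1)*(l^2 - 5*l + 4) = (l - 3)*(l - 1)*(l + 1)*(l - 4)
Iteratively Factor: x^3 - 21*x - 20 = (x + 4)*(x^2 - 4*x - 5) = (x - 5)*(x + 4)*(x + 1)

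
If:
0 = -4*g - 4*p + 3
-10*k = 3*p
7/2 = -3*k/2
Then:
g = -253/36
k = -7/3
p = 70/9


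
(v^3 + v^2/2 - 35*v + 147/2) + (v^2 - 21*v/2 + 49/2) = v^3 + 3*v^2/2 - 91*v/2 + 98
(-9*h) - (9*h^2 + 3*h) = -9*h^2 - 12*h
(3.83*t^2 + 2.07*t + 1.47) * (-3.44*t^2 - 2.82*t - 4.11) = -13.1752*t^4 - 17.9214*t^3 - 26.6355*t^2 - 12.6531*t - 6.0417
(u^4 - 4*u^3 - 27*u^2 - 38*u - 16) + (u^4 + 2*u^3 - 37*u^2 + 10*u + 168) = 2*u^4 - 2*u^3 - 64*u^2 - 28*u + 152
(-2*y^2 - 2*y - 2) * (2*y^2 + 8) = -4*y^4 - 4*y^3 - 20*y^2 - 16*y - 16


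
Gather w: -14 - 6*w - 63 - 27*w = -33*w - 77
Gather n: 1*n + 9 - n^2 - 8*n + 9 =-n^2 - 7*n + 18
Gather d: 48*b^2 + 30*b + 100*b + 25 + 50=48*b^2 + 130*b + 75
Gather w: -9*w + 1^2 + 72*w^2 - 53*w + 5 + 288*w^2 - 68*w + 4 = 360*w^2 - 130*w + 10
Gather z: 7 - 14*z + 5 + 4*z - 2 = 10 - 10*z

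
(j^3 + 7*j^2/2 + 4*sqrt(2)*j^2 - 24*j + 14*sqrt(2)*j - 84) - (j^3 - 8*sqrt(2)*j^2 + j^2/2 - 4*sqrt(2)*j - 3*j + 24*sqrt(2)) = 3*j^2 + 12*sqrt(2)*j^2 - 21*j + 18*sqrt(2)*j - 84 - 24*sqrt(2)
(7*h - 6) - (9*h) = -2*h - 6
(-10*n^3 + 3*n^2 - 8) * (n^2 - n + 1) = -10*n^5 + 13*n^4 - 13*n^3 - 5*n^2 + 8*n - 8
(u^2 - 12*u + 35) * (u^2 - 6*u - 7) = u^4 - 18*u^3 + 100*u^2 - 126*u - 245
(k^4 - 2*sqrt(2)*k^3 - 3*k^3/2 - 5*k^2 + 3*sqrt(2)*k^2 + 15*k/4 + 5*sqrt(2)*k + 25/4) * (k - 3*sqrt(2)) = k^5 - 5*sqrt(2)*k^4 - 3*k^4/2 + 7*k^3 + 15*sqrt(2)*k^3/2 - 57*k^2/4 + 20*sqrt(2)*k^2 - 95*k/4 - 45*sqrt(2)*k/4 - 75*sqrt(2)/4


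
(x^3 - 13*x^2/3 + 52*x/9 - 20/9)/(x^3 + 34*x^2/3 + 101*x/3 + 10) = (9*x^3 - 39*x^2 + 52*x - 20)/(3*(3*x^3 + 34*x^2 + 101*x + 30))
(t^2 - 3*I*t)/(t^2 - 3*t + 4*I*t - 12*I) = t*(t - 3*I)/(t^2 + t*(-3 + 4*I) - 12*I)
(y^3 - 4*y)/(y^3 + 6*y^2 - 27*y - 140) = y*(y^2 - 4)/(y^3 + 6*y^2 - 27*y - 140)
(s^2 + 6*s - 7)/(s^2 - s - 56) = (s - 1)/(s - 8)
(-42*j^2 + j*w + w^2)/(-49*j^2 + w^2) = (-6*j + w)/(-7*j + w)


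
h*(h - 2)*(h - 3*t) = h^3 - 3*h^2*t - 2*h^2 + 6*h*t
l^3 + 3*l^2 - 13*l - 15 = (l - 3)*(l + 1)*(l + 5)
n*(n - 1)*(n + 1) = n^3 - n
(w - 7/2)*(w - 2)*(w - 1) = w^3 - 13*w^2/2 + 25*w/2 - 7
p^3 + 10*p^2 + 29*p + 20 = (p + 1)*(p + 4)*(p + 5)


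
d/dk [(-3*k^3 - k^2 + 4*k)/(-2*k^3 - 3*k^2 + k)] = (7*k^2 + 10*k + 11)/(4*k^4 + 12*k^3 + 5*k^2 - 6*k + 1)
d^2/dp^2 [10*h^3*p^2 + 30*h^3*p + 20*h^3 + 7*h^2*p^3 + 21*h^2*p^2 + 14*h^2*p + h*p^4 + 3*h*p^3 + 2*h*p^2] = 2*h*(10*h^2 + 21*h*p + 21*h + 6*p^2 + 9*p + 2)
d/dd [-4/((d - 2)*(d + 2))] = 8*d/((d - 2)^2*(d + 2)^2)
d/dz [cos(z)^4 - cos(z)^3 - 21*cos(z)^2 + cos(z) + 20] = (-4*cos(z)^3 + 3*cos(z)^2 + 42*cos(z) - 1)*sin(z)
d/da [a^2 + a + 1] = 2*a + 1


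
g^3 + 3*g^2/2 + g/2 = g*(g + 1/2)*(g + 1)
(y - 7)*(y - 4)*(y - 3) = y^3 - 14*y^2 + 61*y - 84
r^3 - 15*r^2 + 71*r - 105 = (r - 7)*(r - 5)*(r - 3)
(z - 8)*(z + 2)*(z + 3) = z^3 - 3*z^2 - 34*z - 48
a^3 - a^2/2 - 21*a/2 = a*(a - 7/2)*(a + 3)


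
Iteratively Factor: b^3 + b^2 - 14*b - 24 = (b + 2)*(b^2 - b - 12) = (b - 4)*(b + 2)*(b + 3)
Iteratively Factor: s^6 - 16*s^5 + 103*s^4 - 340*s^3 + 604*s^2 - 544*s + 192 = (s - 4)*(s^5 - 12*s^4 + 55*s^3 - 120*s^2 + 124*s - 48) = (s - 4)*(s - 3)*(s^4 - 9*s^3 + 28*s^2 - 36*s + 16) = (s - 4)*(s - 3)*(s - 2)*(s^3 - 7*s^2 + 14*s - 8) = (s - 4)^2*(s - 3)*(s - 2)*(s^2 - 3*s + 2) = (s - 4)^2*(s - 3)*(s - 2)*(s - 1)*(s - 2)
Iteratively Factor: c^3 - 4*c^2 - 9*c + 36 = (c - 3)*(c^2 - c - 12) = (c - 3)*(c + 3)*(c - 4)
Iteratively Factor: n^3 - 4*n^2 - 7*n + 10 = (n - 5)*(n^2 + n - 2) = (n - 5)*(n + 2)*(n - 1)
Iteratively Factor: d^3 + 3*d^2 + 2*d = (d + 1)*(d^2 + 2*d) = (d + 1)*(d + 2)*(d)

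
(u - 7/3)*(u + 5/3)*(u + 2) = u^3 + 4*u^2/3 - 47*u/9 - 70/9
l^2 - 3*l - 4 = (l - 4)*(l + 1)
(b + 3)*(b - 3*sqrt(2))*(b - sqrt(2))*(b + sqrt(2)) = b^4 - 3*sqrt(2)*b^3 + 3*b^3 - 9*sqrt(2)*b^2 - 2*b^2 - 6*b + 6*sqrt(2)*b + 18*sqrt(2)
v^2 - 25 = (v - 5)*(v + 5)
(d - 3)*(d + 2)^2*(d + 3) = d^4 + 4*d^3 - 5*d^2 - 36*d - 36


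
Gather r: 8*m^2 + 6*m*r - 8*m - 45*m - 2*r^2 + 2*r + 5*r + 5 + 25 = 8*m^2 - 53*m - 2*r^2 + r*(6*m + 7) + 30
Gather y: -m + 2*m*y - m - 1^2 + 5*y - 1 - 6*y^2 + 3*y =-2*m - 6*y^2 + y*(2*m + 8) - 2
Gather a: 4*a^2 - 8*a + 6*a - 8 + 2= 4*a^2 - 2*a - 6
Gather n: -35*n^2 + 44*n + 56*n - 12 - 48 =-35*n^2 + 100*n - 60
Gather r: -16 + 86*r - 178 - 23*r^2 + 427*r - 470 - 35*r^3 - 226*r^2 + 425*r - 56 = -35*r^3 - 249*r^2 + 938*r - 720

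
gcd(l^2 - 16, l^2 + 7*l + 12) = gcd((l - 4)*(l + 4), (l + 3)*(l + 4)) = l + 4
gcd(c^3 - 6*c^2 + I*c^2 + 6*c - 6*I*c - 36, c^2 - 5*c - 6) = c - 6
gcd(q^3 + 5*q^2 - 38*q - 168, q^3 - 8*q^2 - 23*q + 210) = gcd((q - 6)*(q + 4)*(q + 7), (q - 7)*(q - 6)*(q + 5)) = q - 6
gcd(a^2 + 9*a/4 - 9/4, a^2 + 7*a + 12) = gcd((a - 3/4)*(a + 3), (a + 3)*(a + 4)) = a + 3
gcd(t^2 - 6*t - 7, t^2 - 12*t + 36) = 1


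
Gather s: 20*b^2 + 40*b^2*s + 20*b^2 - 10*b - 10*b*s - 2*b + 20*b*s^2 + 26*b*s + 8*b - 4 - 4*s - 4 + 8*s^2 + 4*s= 40*b^2 - 4*b + s^2*(20*b + 8) + s*(40*b^2 + 16*b) - 8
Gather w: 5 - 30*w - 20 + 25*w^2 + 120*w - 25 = 25*w^2 + 90*w - 40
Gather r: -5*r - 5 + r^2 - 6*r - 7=r^2 - 11*r - 12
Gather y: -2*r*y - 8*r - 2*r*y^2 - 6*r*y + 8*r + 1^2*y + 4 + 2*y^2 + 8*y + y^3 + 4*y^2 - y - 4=y^3 + y^2*(6 - 2*r) + y*(8 - 8*r)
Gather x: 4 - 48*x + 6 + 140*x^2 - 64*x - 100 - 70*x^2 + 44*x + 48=70*x^2 - 68*x - 42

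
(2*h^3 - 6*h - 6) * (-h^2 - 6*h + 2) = -2*h^5 - 12*h^4 + 10*h^3 + 42*h^2 + 24*h - 12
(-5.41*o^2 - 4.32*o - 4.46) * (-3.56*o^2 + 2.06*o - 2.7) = 19.2596*o^4 + 4.2346*o^3 + 21.5854*o^2 + 2.4764*o + 12.042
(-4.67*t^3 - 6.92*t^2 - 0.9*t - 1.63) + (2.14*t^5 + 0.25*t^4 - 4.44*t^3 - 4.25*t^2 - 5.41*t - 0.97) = 2.14*t^5 + 0.25*t^4 - 9.11*t^3 - 11.17*t^2 - 6.31*t - 2.6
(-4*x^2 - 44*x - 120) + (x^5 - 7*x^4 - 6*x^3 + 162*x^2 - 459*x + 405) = x^5 - 7*x^4 - 6*x^3 + 158*x^2 - 503*x + 285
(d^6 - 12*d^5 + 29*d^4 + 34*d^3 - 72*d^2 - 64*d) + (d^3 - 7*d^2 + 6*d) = d^6 - 12*d^5 + 29*d^4 + 35*d^3 - 79*d^2 - 58*d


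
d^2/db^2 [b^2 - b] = 2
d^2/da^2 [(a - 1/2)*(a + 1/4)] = 2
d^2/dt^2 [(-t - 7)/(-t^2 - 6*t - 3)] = 2*(4*(t + 3)^2*(t + 7) - (3*t + 13)*(t^2 + 6*t + 3))/(t^2 + 6*t + 3)^3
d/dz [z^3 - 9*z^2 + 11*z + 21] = 3*z^2 - 18*z + 11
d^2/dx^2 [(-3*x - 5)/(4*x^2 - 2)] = 2*(-8*x^2*(3*x + 5) + (9*x + 5)*(2*x^2 - 1))/(2*x^2 - 1)^3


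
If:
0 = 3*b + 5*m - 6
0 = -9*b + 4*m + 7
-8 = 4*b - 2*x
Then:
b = 59/57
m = 11/19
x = 346/57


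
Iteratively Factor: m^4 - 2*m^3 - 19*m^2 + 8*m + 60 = (m + 2)*(m^3 - 4*m^2 - 11*m + 30) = (m - 2)*(m + 2)*(m^2 - 2*m - 15) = (m - 5)*(m - 2)*(m + 2)*(m + 3)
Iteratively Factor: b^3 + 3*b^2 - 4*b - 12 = (b + 2)*(b^2 + b - 6) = (b - 2)*(b + 2)*(b + 3)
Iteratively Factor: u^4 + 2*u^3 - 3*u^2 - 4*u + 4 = (u + 2)*(u^3 - 3*u + 2) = (u - 1)*(u + 2)*(u^2 + u - 2) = (u - 1)*(u + 2)^2*(u - 1)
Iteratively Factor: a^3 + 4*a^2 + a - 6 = (a + 2)*(a^2 + 2*a - 3) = (a - 1)*(a + 2)*(a + 3)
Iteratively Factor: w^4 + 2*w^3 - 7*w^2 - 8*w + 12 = (w - 1)*(w^3 + 3*w^2 - 4*w - 12) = (w - 2)*(w - 1)*(w^2 + 5*w + 6) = (w - 2)*(w - 1)*(w + 3)*(w + 2)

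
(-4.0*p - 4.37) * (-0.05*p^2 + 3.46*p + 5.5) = 0.2*p^3 - 13.6215*p^2 - 37.1202*p - 24.035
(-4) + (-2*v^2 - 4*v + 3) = -2*v^2 - 4*v - 1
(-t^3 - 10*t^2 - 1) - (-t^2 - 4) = -t^3 - 9*t^2 + 3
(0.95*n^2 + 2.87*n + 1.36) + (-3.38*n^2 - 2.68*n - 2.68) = -2.43*n^2 + 0.19*n - 1.32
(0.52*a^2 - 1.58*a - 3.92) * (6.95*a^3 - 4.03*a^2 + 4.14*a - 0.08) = 3.614*a^5 - 13.0766*a^4 - 18.7238*a^3 + 9.2148*a^2 - 16.1024*a + 0.3136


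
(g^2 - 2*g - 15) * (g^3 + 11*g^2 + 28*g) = g^5 + 9*g^4 - 9*g^3 - 221*g^2 - 420*g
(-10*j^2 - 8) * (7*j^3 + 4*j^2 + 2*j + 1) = -70*j^5 - 40*j^4 - 76*j^3 - 42*j^2 - 16*j - 8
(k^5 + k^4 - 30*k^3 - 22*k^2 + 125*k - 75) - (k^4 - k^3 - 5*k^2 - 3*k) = k^5 - 29*k^3 - 17*k^2 + 128*k - 75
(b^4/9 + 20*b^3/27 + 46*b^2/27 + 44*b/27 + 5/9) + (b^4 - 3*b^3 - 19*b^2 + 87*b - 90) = 10*b^4/9 - 61*b^3/27 - 467*b^2/27 + 2393*b/27 - 805/9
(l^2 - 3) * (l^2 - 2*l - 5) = l^4 - 2*l^3 - 8*l^2 + 6*l + 15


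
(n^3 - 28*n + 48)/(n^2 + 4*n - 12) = n - 4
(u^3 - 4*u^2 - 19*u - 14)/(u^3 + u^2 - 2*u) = (u^2 - 6*u - 7)/(u*(u - 1))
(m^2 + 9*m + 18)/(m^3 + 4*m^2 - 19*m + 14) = (m^2 + 9*m + 18)/(m^3 + 4*m^2 - 19*m + 14)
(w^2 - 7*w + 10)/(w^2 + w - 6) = (w - 5)/(w + 3)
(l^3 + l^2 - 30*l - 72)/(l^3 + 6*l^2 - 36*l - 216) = (l^2 + 7*l + 12)/(l^2 + 12*l + 36)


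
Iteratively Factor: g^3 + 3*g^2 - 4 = (g + 2)*(g^2 + g - 2) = (g + 2)^2*(g - 1)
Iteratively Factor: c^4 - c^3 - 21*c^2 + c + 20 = (c + 1)*(c^3 - 2*c^2 - 19*c + 20) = (c - 1)*(c + 1)*(c^2 - c - 20) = (c - 5)*(c - 1)*(c + 1)*(c + 4)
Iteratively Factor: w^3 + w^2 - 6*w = (w + 3)*(w^2 - 2*w) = (w - 2)*(w + 3)*(w)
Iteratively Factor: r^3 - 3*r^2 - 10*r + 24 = (r - 4)*(r^2 + r - 6) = (r - 4)*(r + 3)*(r - 2)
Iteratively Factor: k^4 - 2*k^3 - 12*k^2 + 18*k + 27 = (k + 3)*(k^3 - 5*k^2 + 3*k + 9) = (k + 1)*(k + 3)*(k^2 - 6*k + 9) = (k - 3)*(k + 1)*(k + 3)*(k - 3)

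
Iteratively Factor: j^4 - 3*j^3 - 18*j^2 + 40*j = (j + 4)*(j^3 - 7*j^2 + 10*j) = (j - 2)*(j + 4)*(j^2 - 5*j) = (j - 5)*(j - 2)*(j + 4)*(j)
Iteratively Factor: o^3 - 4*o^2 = (o - 4)*(o^2) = o*(o - 4)*(o)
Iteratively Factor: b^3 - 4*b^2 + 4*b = (b - 2)*(b^2 - 2*b) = (b - 2)^2*(b)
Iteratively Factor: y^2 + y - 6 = (y - 2)*(y + 3)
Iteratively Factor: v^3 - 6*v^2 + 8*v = (v - 4)*(v^2 - 2*v) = v*(v - 4)*(v - 2)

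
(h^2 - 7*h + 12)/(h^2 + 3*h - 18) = (h - 4)/(h + 6)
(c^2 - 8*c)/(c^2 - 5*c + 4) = c*(c - 8)/(c^2 - 5*c + 4)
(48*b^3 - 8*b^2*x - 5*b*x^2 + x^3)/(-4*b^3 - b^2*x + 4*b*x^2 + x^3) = (-48*b^3 + 8*b^2*x + 5*b*x^2 - x^3)/(4*b^3 + b^2*x - 4*b*x^2 - x^3)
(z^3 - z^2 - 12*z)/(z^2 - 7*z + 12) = z*(z + 3)/(z - 3)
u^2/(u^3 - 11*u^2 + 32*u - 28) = u^2/(u^3 - 11*u^2 + 32*u - 28)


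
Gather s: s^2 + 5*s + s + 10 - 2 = s^2 + 6*s + 8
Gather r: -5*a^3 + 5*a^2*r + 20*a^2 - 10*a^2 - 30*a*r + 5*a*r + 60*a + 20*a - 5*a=-5*a^3 + 10*a^2 + 75*a + r*(5*a^2 - 25*a)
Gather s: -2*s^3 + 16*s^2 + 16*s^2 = -2*s^3 + 32*s^2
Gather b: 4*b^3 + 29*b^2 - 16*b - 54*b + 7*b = 4*b^3 + 29*b^2 - 63*b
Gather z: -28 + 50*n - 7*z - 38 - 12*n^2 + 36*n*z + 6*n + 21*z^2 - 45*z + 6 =-12*n^2 + 56*n + 21*z^2 + z*(36*n - 52) - 60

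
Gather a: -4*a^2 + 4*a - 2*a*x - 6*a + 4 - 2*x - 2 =-4*a^2 + a*(-2*x - 2) - 2*x + 2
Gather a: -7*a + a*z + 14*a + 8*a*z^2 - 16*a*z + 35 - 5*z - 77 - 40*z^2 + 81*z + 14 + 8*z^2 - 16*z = a*(8*z^2 - 15*z + 7) - 32*z^2 + 60*z - 28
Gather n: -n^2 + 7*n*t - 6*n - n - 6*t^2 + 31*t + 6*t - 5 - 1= -n^2 + n*(7*t - 7) - 6*t^2 + 37*t - 6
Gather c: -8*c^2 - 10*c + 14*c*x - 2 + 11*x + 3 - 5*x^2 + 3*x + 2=-8*c^2 + c*(14*x - 10) - 5*x^2 + 14*x + 3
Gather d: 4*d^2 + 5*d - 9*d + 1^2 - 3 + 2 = 4*d^2 - 4*d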